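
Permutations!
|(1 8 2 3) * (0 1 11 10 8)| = 10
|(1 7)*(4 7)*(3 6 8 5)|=12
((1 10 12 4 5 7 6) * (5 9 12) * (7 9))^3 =[0, 9, 2, 3, 1, 4, 5, 10, 8, 7, 12, 11, 6] =(1 9 7 10 12 6 5 4)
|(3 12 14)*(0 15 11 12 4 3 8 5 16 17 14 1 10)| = |(0 15 11 12 1 10)(3 4)(5 16 17 14 8)| = 30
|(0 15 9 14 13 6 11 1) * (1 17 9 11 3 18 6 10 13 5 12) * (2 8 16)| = |(0 15 11 17 9 14 5 12 1)(2 8 16)(3 18 6)(10 13)| = 18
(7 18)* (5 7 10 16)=(5 7 18 10 16)=[0, 1, 2, 3, 4, 7, 6, 18, 8, 9, 16, 11, 12, 13, 14, 15, 5, 17, 10]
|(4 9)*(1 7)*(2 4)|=6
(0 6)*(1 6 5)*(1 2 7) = (0 5 2 7 1 6) = [5, 6, 7, 3, 4, 2, 0, 1]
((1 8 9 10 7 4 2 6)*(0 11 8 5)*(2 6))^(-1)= [5, 6, 2, 3, 7, 1, 4, 10, 11, 8, 9, 0]= (0 5 1 6 4 7 10 9 8 11)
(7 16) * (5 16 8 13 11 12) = (5 16 7 8 13 11 12) = [0, 1, 2, 3, 4, 16, 6, 8, 13, 9, 10, 12, 5, 11, 14, 15, 7]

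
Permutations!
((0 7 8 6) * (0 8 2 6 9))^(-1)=(0 9 8 6 2 7)=[9, 1, 7, 3, 4, 5, 2, 0, 6, 8]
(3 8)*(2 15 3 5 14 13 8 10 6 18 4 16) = (2 15 3 10 6 18 4 16)(5 14 13 8) = [0, 1, 15, 10, 16, 14, 18, 7, 5, 9, 6, 11, 12, 8, 13, 3, 2, 17, 4]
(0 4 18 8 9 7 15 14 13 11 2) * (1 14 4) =(0 1 14 13 11 2)(4 18 8 9 7 15) =[1, 14, 0, 3, 18, 5, 6, 15, 9, 7, 10, 2, 12, 11, 13, 4, 16, 17, 8]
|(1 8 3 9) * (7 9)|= 5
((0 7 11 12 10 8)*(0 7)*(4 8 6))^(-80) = (4 12 8 10 7 6 11) = [0, 1, 2, 3, 12, 5, 11, 6, 10, 9, 7, 4, 8]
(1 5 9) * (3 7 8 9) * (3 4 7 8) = [0, 5, 2, 8, 7, 4, 6, 3, 9, 1] = (1 5 4 7 3 8 9)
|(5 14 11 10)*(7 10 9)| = 6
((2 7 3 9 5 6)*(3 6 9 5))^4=(2 7 6)(3 5 9)=[0, 1, 7, 5, 4, 9, 2, 6, 8, 3]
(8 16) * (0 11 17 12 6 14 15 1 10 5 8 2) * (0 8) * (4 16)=(0 11 17 12 6 14 15 1 10 5)(2 8 4 16)=[11, 10, 8, 3, 16, 0, 14, 7, 4, 9, 5, 17, 6, 13, 15, 1, 2, 12]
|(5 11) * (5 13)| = 3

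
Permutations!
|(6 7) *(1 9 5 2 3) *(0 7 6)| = |(0 7)(1 9 5 2 3)| = 10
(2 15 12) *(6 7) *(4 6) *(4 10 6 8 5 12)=(2 15 4 8 5 12)(6 7 10)=[0, 1, 15, 3, 8, 12, 7, 10, 5, 9, 6, 11, 2, 13, 14, 4]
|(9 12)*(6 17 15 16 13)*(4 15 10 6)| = |(4 15 16 13)(6 17 10)(9 12)| = 12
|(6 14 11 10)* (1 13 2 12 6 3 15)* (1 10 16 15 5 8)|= |(1 13 2 12 6 14 11 16 15 10 3 5 8)|= 13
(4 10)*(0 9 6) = (0 9 6)(4 10) = [9, 1, 2, 3, 10, 5, 0, 7, 8, 6, 4]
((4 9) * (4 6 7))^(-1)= [0, 1, 2, 3, 7, 5, 9, 6, 8, 4]= (4 7 6 9)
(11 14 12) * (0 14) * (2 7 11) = (0 14 12 2 7 11) = [14, 1, 7, 3, 4, 5, 6, 11, 8, 9, 10, 0, 2, 13, 12]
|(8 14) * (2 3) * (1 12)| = 2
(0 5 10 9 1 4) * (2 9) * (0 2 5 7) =(0 7)(1 4 2 9)(5 10) =[7, 4, 9, 3, 2, 10, 6, 0, 8, 1, 5]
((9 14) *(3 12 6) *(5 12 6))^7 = (3 6)(5 12)(9 14) = [0, 1, 2, 6, 4, 12, 3, 7, 8, 14, 10, 11, 5, 13, 9]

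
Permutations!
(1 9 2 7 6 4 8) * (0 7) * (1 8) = (0 7 6 4 1 9 2) = [7, 9, 0, 3, 1, 5, 4, 6, 8, 2]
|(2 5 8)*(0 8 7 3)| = 6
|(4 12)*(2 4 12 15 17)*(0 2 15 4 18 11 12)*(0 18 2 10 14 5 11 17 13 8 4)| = |(0 10 14 5 11 12 18 17 15 13 8 4)| = 12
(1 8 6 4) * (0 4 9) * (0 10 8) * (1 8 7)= (0 4 8 6 9 10 7 1)= [4, 0, 2, 3, 8, 5, 9, 1, 6, 10, 7]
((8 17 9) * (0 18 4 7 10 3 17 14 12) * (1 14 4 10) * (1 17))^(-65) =(0 14 3 18 12 1 10) =[14, 10, 2, 18, 4, 5, 6, 7, 8, 9, 0, 11, 1, 13, 3, 15, 16, 17, 12]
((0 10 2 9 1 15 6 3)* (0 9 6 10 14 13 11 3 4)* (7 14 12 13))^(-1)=(0 4 6 2 10 15 1 9 3 11 13 12)(7 14)=[4, 9, 10, 11, 6, 5, 2, 14, 8, 3, 15, 13, 0, 12, 7, 1]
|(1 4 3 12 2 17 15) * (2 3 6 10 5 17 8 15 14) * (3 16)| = |(1 4 6 10 5 17 14 2 8 15)(3 12 16)| = 30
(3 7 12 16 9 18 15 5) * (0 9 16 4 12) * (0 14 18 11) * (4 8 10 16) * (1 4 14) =(0 9 11)(1 4 12 8 10 16 14 18 15 5 3 7) =[9, 4, 2, 7, 12, 3, 6, 1, 10, 11, 16, 0, 8, 13, 18, 5, 14, 17, 15]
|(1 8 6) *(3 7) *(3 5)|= |(1 8 6)(3 7 5)|= 3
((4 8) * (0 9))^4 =(9) =[0, 1, 2, 3, 4, 5, 6, 7, 8, 9]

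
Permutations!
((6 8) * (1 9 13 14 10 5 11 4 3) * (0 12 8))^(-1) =[6, 3, 2, 4, 11, 10, 8, 7, 12, 1, 14, 5, 0, 9, 13] =(0 6 8 12)(1 3 4 11 5 10 14 13 9)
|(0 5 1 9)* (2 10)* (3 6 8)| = 12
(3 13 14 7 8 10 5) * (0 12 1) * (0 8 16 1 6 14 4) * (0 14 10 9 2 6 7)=[12, 8, 6, 13, 14, 3, 10, 16, 9, 2, 5, 11, 7, 4, 0, 15, 1]=(0 12 7 16 1 8 9 2 6 10 5 3 13 4 14)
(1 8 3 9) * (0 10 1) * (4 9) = [10, 8, 2, 4, 9, 5, 6, 7, 3, 0, 1] = (0 10 1 8 3 4 9)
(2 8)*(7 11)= (2 8)(7 11)= [0, 1, 8, 3, 4, 5, 6, 11, 2, 9, 10, 7]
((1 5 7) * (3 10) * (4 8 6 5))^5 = [0, 7, 2, 10, 1, 6, 8, 5, 4, 9, 3] = (1 7 5 6 8 4)(3 10)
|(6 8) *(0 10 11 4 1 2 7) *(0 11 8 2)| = |(0 10 8 6 2 7 11 4 1)| = 9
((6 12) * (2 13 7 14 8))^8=(2 14 13 8 7)=[0, 1, 14, 3, 4, 5, 6, 2, 7, 9, 10, 11, 12, 8, 13]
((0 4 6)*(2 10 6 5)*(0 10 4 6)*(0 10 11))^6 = [0, 1, 2, 3, 4, 5, 6, 7, 8, 9, 10, 11] = (11)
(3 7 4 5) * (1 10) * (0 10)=(0 10 1)(3 7 4 5)=[10, 0, 2, 7, 5, 3, 6, 4, 8, 9, 1]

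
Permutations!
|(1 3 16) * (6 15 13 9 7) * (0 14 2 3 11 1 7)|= |(0 14 2 3 16 7 6 15 13 9)(1 11)|= 10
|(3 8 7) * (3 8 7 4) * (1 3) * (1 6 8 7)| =|(1 3)(4 6 8)| =6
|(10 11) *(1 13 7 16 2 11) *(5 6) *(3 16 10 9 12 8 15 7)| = |(1 13 3 16 2 11 9 12 8 15 7 10)(5 6)| = 12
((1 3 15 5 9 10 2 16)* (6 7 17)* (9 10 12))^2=[0, 15, 1, 5, 4, 2, 17, 6, 8, 9, 16, 11, 12, 13, 14, 10, 3, 7]=(1 15 10 16 3 5 2)(6 17 7)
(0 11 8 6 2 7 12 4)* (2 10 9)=(0 11 8 6 10 9 2 7 12 4)=[11, 1, 7, 3, 0, 5, 10, 12, 6, 2, 9, 8, 4]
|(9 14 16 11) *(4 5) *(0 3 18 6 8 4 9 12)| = 12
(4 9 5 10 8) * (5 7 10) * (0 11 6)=(0 11 6)(4 9 7 10 8)=[11, 1, 2, 3, 9, 5, 0, 10, 4, 7, 8, 6]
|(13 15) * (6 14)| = 2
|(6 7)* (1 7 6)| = 2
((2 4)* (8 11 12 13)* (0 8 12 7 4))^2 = (13)(0 11 4)(2 8 7) = [11, 1, 8, 3, 0, 5, 6, 2, 7, 9, 10, 4, 12, 13]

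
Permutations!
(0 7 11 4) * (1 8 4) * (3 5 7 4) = [4, 8, 2, 5, 0, 7, 6, 11, 3, 9, 10, 1] = (0 4)(1 8 3 5 7 11)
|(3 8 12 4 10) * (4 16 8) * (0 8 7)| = 15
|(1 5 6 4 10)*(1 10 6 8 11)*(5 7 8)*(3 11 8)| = |(1 7 3 11)(4 6)| = 4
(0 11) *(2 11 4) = (0 4 2 11) = [4, 1, 11, 3, 2, 5, 6, 7, 8, 9, 10, 0]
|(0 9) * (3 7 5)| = 6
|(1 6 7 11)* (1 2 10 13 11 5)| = |(1 6 7 5)(2 10 13 11)| = 4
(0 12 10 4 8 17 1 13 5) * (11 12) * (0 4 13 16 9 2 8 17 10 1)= (0 11 12 1 16 9 2 8 10 13 5 4 17)= [11, 16, 8, 3, 17, 4, 6, 7, 10, 2, 13, 12, 1, 5, 14, 15, 9, 0]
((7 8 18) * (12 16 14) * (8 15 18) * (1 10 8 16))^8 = [0, 8, 2, 3, 4, 5, 6, 18, 14, 9, 16, 11, 10, 13, 1, 7, 12, 17, 15] = (1 8 14)(7 18 15)(10 16 12)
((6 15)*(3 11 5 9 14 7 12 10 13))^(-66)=(15)(3 12 9)(5 13 7)(10 14 11)=[0, 1, 2, 12, 4, 13, 6, 5, 8, 3, 14, 10, 9, 7, 11, 15]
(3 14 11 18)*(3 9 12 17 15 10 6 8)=[0, 1, 2, 14, 4, 5, 8, 7, 3, 12, 6, 18, 17, 13, 11, 10, 16, 15, 9]=(3 14 11 18 9 12 17 15 10 6 8)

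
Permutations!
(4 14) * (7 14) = [0, 1, 2, 3, 7, 5, 6, 14, 8, 9, 10, 11, 12, 13, 4] = (4 7 14)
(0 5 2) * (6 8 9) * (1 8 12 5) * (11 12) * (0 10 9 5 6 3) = (0 1 8 5 2 10 9 3)(6 11 12) = [1, 8, 10, 0, 4, 2, 11, 7, 5, 3, 9, 12, 6]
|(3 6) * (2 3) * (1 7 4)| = |(1 7 4)(2 3 6)| = 3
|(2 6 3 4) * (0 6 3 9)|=3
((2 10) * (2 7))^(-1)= (2 7 10)= [0, 1, 7, 3, 4, 5, 6, 10, 8, 9, 2]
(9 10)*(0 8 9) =(0 8 9 10) =[8, 1, 2, 3, 4, 5, 6, 7, 9, 10, 0]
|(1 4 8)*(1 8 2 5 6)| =|(8)(1 4 2 5 6)| =5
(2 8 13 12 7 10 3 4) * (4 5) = (2 8 13 12 7 10 3 5 4) = [0, 1, 8, 5, 2, 4, 6, 10, 13, 9, 3, 11, 7, 12]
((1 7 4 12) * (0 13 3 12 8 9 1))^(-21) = (0 12 3 13)(1 9 8 4 7) = [12, 9, 2, 13, 7, 5, 6, 1, 4, 8, 10, 11, 3, 0]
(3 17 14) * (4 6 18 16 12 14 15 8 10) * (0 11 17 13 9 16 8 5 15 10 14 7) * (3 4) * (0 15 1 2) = (0 11 17 10 3 13 9 16 12 7 15 5 1 2)(4 6 18 8 14) = [11, 2, 0, 13, 6, 1, 18, 15, 14, 16, 3, 17, 7, 9, 4, 5, 12, 10, 8]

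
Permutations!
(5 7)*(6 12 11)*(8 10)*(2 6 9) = (2 6 12 11 9)(5 7)(8 10) = [0, 1, 6, 3, 4, 7, 12, 5, 10, 2, 8, 9, 11]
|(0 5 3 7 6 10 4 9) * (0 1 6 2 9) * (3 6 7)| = 20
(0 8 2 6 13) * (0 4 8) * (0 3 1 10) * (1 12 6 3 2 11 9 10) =(0 2 3 12 6 13 4 8 11 9 10) =[2, 1, 3, 12, 8, 5, 13, 7, 11, 10, 0, 9, 6, 4]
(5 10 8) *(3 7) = (3 7)(5 10 8) = [0, 1, 2, 7, 4, 10, 6, 3, 5, 9, 8]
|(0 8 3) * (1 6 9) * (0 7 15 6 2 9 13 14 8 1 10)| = 35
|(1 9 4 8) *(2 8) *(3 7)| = 10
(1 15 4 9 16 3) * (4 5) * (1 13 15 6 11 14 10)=[0, 6, 2, 13, 9, 4, 11, 7, 8, 16, 1, 14, 12, 15, 10, 5, 3]=(1 6 11 14 10)(3 13 15 5 4 9 16)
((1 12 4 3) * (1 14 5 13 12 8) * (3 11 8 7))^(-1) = [0, 8, 2, 7, 12, 14, 6, 1, 11, 9, 10, 4, 13, 5, 3] = (1 8 11 4 12 13 5 14 3 7)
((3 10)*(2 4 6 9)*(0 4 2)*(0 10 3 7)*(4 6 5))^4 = [7, 1, 2, 3, 4, 5, 0, 10, 8, 6, 9] = (0 7 10 9 6)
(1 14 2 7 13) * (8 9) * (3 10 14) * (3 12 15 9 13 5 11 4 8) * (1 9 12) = (2 7 5 11 4 8 13 9 3 10 14)(12 15) = [0, 1, 7, 10, 8, 11, 6, 5, 13, 3, 14, 4, 15, 9, 2, 12]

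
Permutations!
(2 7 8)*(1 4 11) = (1 4 11)(2 7 8) = [0, 4, 7, 3, 11, 5, 6, 8, 2, 9, 10, 1]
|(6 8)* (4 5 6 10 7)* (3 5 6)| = 10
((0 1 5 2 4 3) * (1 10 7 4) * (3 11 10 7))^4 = [10, 5, 1, 11, 0, 2, 6, 3, 8, 9, 4, 7] = (0 10 4)(1 5 2)(3 11 7)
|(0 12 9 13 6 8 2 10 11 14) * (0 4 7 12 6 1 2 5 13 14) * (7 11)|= 14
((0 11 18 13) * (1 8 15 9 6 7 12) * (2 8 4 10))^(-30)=(0 18)(11 13)=[18, 1, 2, 3, 4, 5, 6, 7, 8, 9, 10, 13, 12, 11, 14, 15, 16, 17, 0]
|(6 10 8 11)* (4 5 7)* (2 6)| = 15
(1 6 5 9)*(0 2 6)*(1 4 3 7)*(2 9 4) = [9, 0, 6, 7, 3, 4, 5, 1, 8, 2] = (0 9 2 6 5 4 3 7 1)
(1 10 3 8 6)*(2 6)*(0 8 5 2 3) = (0 8 3 5 2 6 1 10) = [8, 10, 6, 5, 4, 2, 1, 7, 3, 9, 0]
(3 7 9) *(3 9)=(9)(3 7)=[0, 1, 2, 7, 4, 5, 6, 3, 8, 9]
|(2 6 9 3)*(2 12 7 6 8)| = 10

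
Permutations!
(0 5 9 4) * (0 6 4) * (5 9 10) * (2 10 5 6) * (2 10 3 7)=(0 9)(2 3 7)(4 10 6)=[9, 1, 3, 7, 10, 5, 4, 2, 8, 0, 6]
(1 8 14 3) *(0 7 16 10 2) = [7, 8, 0, 1, 4, 5, 6, 16, 14, 9, 2, 11, 12, 13, 3, 15, 10] = (0 7 16 10 2)(1 8 14 3)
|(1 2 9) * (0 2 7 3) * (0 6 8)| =|(0 2 9 1 7 3 6 8)| =8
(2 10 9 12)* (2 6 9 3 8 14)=(2 10 3 8 14)(6 9 12)=[0, 1, 10, 8, 4, 5, 9, 7, 14, 12, 3, 11, 6, 13, 2]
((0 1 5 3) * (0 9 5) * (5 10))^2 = (3 10)(5 9) = [0, 1, 2, 10, 4, 9, 6, 7, 8, 5, 3]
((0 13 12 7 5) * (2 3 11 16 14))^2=[12, 1, 11, 16, 4, 13, 6, 0, 8, 9, 10, 14, 5, 7, 3, 15, 2]=(0 12 5 13 7)(2 11 14 3 16)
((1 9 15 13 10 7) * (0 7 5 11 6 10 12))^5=(0 13 9 7 12 15 1)(5 11 6 10)=[13, 0, 2, 3, 4, 11, 10, 12, 8, 7, 5, 6, 15, 9, 14, 1]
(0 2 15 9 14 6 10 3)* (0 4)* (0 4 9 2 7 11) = [7, 1, 15, 9, 4, 5, 10, 11, 8, 14, 3, 0, 12, 13, 6, 2] = (0 7 11)(2 15)(3 9 14 6 10)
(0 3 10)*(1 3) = (0 1 3 10) = [1, 3, 2, 10, 4, 5, 6, 7, 8, 9, 0]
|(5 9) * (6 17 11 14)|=|(5 9)(6 17 11 14)|=4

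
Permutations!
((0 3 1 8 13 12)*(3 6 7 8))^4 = (0 13 7)(6 12 8) = [13, 1, 2, 3, 4, 5, 12, 0, 6, 9, 10, 11, 8, 7]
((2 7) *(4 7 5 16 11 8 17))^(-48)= (17)= [0, 1, 2, 3, 4, 5, 6, 7, 8, 9, 10, 11, 12, 13, 14, 15, 16, 17]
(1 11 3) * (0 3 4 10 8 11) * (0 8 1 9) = (0 3 9)(1 8 11 4 10) = [3, 8, 2, 9, 10, 5, 6, 7, 11, 0, 1, 4]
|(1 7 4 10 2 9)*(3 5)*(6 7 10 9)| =|(1 10 2 6 7 4 9)(3 5)| =14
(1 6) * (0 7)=[7, 6, 2, 3, 4, 5, 1, 0]=(0 7)(1 6)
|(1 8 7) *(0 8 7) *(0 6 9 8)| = |(1 7)(6 9 8)| = 6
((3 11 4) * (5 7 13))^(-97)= (3 4 11)(5 13 7)= [0, 1, 2, 4, 11, 13, 6, 5, 8, 9, 10, 3, 12, 7]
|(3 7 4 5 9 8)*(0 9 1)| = |(0 9 8 3 7 4 5 1)| = 8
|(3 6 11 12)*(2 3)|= |(2 3 6 11 12)|= 5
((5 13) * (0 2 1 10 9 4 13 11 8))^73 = (0 10 13 8 1 4 11 2 9 5) = [10, 4, 9, 3, 11, 0, 6, 7, 1, 5, 13, 2, 12, 8]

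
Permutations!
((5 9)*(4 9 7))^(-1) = (4 7 5 9) = [0, 1, 2, 3, 7, 9, 6, 5, 8, 4]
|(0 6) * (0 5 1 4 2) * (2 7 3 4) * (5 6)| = |(0 5 1 2)(3 4 7)| = 12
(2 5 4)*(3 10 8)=(2 5 4)(3 10 8)=[0, 1, 5, 10, 2, 4, 6, 7, 3, 9, 8]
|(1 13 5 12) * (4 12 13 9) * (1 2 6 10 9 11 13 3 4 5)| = |(1 11 13)(2 6 10 9 5 3 4 12)| = 24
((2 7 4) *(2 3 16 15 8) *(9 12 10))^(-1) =(2 8 15 16 3 4 7)(9 10 12) =[0, 1, 8, 4, 7, 5, 6, 2, 15, 10, 12, 11, 9, 13, 14, 16, 3]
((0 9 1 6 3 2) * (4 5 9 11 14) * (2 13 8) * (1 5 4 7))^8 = [8, 14, 13, 1, 4, 5, 7, 11, 3, 9, 10, 2, 12, 6, 0] = (0 8 3 1 14)(2 13 6 7 11)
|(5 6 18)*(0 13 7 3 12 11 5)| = 9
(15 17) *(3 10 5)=(3 10 5)(15 17)=[0, 1, 2, 10, 4, 3, 6, 7, 8, 9, 5, 11, 12, 13, 14, 17, 16, 15]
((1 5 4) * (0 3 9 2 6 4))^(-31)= (0 3 9 2 6 4 1 5)= [3, 5, 6, 9, 1, 0, 4, 7, 8, 2]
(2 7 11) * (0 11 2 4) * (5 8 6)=(0 11 4)(2 7)(5 8 6)=[11, 1, 7, 3, 0, 8, 5, 2, 6, 9, 10, 4]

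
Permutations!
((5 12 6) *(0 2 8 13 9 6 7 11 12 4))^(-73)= [4, 1, 0, 3, 5, 6, 9, 12, 2, 13, 10, 7, 11, 8]= (0 4 5 6 9 13 8 2)(7 12 11)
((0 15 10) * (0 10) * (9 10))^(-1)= [15, 1, 2, 3, 4, 5, 6, 7, 8, 10, 9, 11, 12, 13, 14, 0]= (0 15)(9 10)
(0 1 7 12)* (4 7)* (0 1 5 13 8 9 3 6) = (0 5 13 8 9 3 6)(1 4 7 12) = [5, 4, 2, 6, 7, 13, 0, 12, 9, 3, 10, 11, 1, 8]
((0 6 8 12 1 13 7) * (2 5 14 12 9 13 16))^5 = (0 7 13 9 8 6)(1 12 14 5 2 16) = [7, 12, 16, 3, 4, 2, 0, 13, 6, 8, 10, 11, 14, 9, 5, 15, 1]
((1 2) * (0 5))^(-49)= [5, 2, 1, 3, 4, 0]= (0 5)(1 2)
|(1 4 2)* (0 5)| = |(0 5)(1 4 2)| = 6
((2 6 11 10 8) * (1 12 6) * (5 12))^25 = (1 5 12 6 11 10 8 2) = [0, 5, 1, 3, 4, 12, 11, 7, 2, 9, 8, 10, 6]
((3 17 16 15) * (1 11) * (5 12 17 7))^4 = (3 17 7 16 5 15 12) = [0, 1, 2, 17, 4, 15, 6, 16, 8, 9, 10, 11, 3, 13, 14, 12, 5, 7]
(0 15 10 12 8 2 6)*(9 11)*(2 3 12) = (0 15 10 2 6)(3 12 8)(9 11) = [15, 1, 6, 12, 4, 5, 0, 7, 3, 11, 2, 9, 8, 13, 14, 10]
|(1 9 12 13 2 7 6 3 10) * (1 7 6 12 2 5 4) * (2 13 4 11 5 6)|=18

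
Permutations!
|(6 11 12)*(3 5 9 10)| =12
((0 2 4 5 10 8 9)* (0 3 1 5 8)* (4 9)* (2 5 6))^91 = (0 5 10)(1 6 2 9 3)(4 8) = [5, 6, 9, 1, 8, 10, 2, 7, 4, 3, 0]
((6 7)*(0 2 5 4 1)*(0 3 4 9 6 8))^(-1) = (0 8 7 6 9 5 2)(1 4 3) = [8, 4, 0, 1, 3, 2, 9, 6, 7, 5]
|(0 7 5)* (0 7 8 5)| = 4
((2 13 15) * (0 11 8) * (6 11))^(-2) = [11, 1, 13, 3, 4, 5, 8, 7, 6, 9, 10, 0, 12, 15, 14, 2] = (0 11)(2 13 15)(6 8)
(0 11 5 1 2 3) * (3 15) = [11, 2, 15, 0, 4, 1, 6, 7, 8, 9, 10, 5, 12, 13, 14, 3] = (0 11 5 1 2 15 3)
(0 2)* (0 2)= (2)= [0, 1, 2]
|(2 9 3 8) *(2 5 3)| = |(2 9)(3 8 5)| = 6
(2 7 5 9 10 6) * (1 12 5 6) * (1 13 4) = (1 12 5 9 10 13 4)(2 7 6) = [0, 12, 7, 3, 1, 9, 2, 6, 8, 10, 13, 11, 5, 4]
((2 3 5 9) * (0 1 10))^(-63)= (10)(2 3 5 9)= [0, 1, 3, 5, 4, 9, 6, 7, 8, 2, 10]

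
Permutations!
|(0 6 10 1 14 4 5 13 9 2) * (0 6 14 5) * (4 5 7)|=11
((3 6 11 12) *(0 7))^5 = (0 7)(3 6 11 12) = [7, 1, 2, 6, 4, 5, 11, 0, 8, 9, 10, 12, 3]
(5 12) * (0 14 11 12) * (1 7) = (0 14 11 12 5)(1 7) = [14, 7, 2, 3, 4, 0, 6, 1, 8, 9, 10, 12, 5, 13, 11]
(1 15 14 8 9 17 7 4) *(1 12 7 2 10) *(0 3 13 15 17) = (0 3 13 15 14 8 9)(1 17 2 10)(4 12 7) = [3, 17, 10, 13, 12, 5, 6, 4, 9, 0, 1, 11, 7, 15, 8, 14, 16, 2]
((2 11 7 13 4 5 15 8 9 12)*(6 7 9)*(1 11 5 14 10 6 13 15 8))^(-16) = (1 7 10 4 8 2 9)(5 12 11 15 6 14 13) = [0, 7, 9, 3, 8, 12, 14, 10, 2, 1, 4, 15, 11, 5, 13, 6]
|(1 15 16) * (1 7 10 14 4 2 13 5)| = |(1 15 16 7 10 14 4 2 13 5)| = 10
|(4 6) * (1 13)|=|(1 13)(4 6)|=2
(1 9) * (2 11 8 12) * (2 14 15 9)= [0, 2, 11, 3, 4, 5, 6, 7, 12, 1, 10, 8, 14, 13, 15, 9]= (1 2 11 8 12 14 15 9)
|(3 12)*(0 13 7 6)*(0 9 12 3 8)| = 7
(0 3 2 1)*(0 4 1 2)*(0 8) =[3, 4, 2, 8, 1, 5, 6, 7, 0] =(0 3 8)(1 4)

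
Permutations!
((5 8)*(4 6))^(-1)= (4 6)(5 8)= [0, 1, 2, 3, 6, 8, 4, 7, 5]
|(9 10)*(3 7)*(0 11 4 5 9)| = 6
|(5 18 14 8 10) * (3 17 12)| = |(3 17 12)(5 18 14 8 10)| = 15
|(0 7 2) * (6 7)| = 4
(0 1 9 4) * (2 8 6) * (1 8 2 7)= (0 8 6 7 1 9 4)= [8, 9, 2, 3, 0, 5, 7, 1, 6, 4]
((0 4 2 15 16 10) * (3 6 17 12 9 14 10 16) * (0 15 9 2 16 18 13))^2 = (0 16 13 4 18)(2 14 15 6 12 9 10 3 17) = [16, 1, 14, 17, 18, 5, 12, 7, 8, 10, 3, 11, 9, 4, 15, 6, 13, 2, 0]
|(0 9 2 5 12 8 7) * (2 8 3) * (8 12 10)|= 9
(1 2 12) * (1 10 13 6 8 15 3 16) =(1 2 12 10 13 6 8 15 3 16) =[0, 2, 12, 16, 4, 5, 8, 7, 15, 9, 13, 11, 10, 6, 14, 3, 1]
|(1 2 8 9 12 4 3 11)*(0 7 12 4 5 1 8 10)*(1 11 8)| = |(0 7 12 5 11 1 2 10)(3 8 9 4)| = 8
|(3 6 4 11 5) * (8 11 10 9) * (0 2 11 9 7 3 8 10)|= 11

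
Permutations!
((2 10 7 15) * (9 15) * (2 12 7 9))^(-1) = (2 7 12 15 9 10) = [0, 1, 7, 3, 4, 5, 6, 12, 8, 10, 2, 11, 15, 13, 14, 9]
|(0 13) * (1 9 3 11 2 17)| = 6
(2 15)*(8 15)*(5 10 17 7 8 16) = (2 16 5 10 17 7 8 15) = [0, 1, 16, 3, 4, 10, 6, 8, 15, 9, 17, 11, 12, 13, 14, 2, 5, 7]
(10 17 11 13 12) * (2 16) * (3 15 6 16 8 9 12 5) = [0, 1, 8, 15, 4, 3, 16, 7, 9, 12, 17, 13, 10, 5, 14, 6, 2, 11] = (2 8 9 12 10 17 11 13 5 3 15 6 16)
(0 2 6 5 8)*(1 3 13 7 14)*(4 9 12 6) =(0 2 4 9 12 6 5 8)(1 3 13 7 14) =[2, 3, 4, 13, 9, 8, 5, 14, 0, 12, 10, 11, 6, 7, 1]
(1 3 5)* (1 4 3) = (3 5 4) = [0, 1, 2, 5, 3, 4]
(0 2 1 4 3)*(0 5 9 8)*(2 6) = (0 6 2 1 4 3 5 9 8) = [6, 4, 1, 5, 3, 9, 2, 7, 0, 8]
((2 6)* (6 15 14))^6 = (2 14)(6 15) = [0, 1, 14, 3, 4, 5, 15, 7, 8, 9, 10, 11, 12, 13, 2, 6]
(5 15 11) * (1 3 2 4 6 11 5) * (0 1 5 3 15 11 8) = (0 1 15 3 2 4 6 8)(5 11) = [1, 15, 4, 2, 6, 11, 8, 7, 0, 9, 10, 5, 12, 13, 14, 3]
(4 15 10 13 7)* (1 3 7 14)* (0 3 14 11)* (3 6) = (0 6 3 7 4 15 10 13 11)(1 14) = [6, 14, 2, 7, 15, 5, 3, 4, 8, 9, 13, 0, 12, 11, 1, 10]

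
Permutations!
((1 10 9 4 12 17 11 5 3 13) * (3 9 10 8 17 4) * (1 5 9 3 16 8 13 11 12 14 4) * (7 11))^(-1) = [0, 12, 2, 5, 14, 13, 6, 3, 16, 11, 10, 7, 17, 1, 4, 15, 9, 8] = (1 12 17 8 16 9 11 7 3 5 13)(4 14)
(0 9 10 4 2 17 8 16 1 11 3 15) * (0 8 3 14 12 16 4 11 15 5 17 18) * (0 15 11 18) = (0 9 10 18 15 8 4 2)(1 11 14 12 16)(3 5 17) = [9, 11, 0, 5, 2, 17, 6, 7, 4, 10, 18, 14, 16, 13, 12, 8, 1, 3, 15]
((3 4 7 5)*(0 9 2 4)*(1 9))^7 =(0 3 5 7 4 2 9 1) =[3, 0, 9, 5, 2, 7, 6, 4, 8, 1]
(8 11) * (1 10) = (1 10)(8 11) = [0, 10, 2, 3, 4, 5, 6, 7, 11, 9, 1, 8]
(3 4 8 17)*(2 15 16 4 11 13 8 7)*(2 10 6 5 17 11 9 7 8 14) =(2 15 16 4 8 11 13 14)(3 9 7 10 6 5 17) =[0, 1, 15, 9, 8, 17, 5, 10, 11, 7, 6, 13, 12, 14, 2, 16, 4, 3]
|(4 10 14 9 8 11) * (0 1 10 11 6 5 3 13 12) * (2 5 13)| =18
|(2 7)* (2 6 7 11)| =|(2 11)(6 7)| =2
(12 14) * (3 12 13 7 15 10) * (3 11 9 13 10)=(3 12 14 10 11 9 13 7 15)=[0, 1, 2, 12, 4, 5, 6, 15, 8, 13, 11, 9, 14, 7, 10, 3]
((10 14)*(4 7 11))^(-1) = [0, 1, 2, 3, 11, 5, 6, 4, 8, 9, 14, 7, 12, 13, 10] = (4 11 7)(10 14)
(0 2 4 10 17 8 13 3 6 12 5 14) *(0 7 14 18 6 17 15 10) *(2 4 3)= (0 4)(2 3 17 8 13)(5 18 6 12)(7 14)(10 15)= [4, 1, 3, 17, 0, 18, 12, 14, 13, 9, 15, 11, 5, 2, 7, 10, 16, 8, 6]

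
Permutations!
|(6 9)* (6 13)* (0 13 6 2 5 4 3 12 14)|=8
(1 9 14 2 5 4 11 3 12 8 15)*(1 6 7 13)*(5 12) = (1 9 14 2 12 8 15 6 7 13)(3 5 4 11) = [0, 9, 12, 5, 11, 4, 7, 13, 15, 14, 10, 3, 8, 1, 2, 6]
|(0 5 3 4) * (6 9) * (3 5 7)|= 4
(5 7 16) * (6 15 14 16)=(5 7 6 15 14 16)=[0, 1, 2, 3, 4, 7, 15, 6, 8, 9, 10, 11, 12, 13, 16, 14, 5]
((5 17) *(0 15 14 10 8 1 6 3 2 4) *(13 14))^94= (17)(0 1 15 6 13 3 14 2 10 4 8)= [1, 15, 10, 14, 8, 5, 13, 7, 0, 9, 4, 11, 12, 3, 2, 6, 16, 17]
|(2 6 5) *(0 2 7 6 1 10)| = 12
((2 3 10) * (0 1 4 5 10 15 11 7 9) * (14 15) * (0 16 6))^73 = (0 5 3 11 16 1 10 14 7 6 4 2 15 9) = [5, 10, 15, 11, 2, 3, 4, 6, 8, 0, 14, 16, 12, 13, 7, 9, 1]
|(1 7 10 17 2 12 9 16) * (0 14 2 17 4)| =|(17)(0 14 2 12 9 16 1 7 10 4)| =10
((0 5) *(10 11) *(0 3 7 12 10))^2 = (0 3 12 11 5 7 10) = [3, 1, 2, 12, 4, 7, 6, 10, 8, 9, 0, 5, 11]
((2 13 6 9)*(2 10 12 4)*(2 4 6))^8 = (13) = [0, 1, 2, 3, 4, 5, 6, 7, 8, 9, 10, 11, 12, 13]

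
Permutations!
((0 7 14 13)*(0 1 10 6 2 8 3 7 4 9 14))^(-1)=(0 7 3 8 2 6 10 1 13 14 9 4)=[7, 13, 6, 8, 0, 5, 10, 3, 2, 4, 1, 11, 12, 14, 9]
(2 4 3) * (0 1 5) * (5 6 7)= (0 1 6 7 5)(2 4 3)= [1, 6, 4, 2, 3, 0, 7, 5]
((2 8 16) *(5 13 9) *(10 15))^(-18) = [0, 1, 2, 3, 4, 5, 6, 7, 8, 9, 10, 11, 12, 13, 14, 15, 16] = (16)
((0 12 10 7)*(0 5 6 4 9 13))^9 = (13) = [0, 1, 2, 3, 4, 5, 6, 7, 8, 9, 10, 11, 12, 13]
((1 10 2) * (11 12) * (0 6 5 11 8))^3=(0 11)(5 8)(6 12)=[11, 1, 2, 3, 4, 8, 12, 7, 5, 9, 10, 0, 6]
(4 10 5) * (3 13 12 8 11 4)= (3 13 12 8 11 4 10 5)= [0, 1, 2, 13, 10, 3, 6, 7, 11, 9, 5, 4, 8, 12]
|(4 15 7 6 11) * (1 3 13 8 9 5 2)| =35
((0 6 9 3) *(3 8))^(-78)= (0 9 3 6 8)= [9, 1, 2, 6, 4, 5, 8, 7, 0, 3]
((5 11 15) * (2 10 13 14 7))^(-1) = (2 7 14 13 10)(5 15 11) = [0, 1, 7, 3, 4, 15, 6, 14, 8, 9, 2, 5, 12, 10, 13, 11]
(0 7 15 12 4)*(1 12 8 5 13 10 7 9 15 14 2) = (0 9 15 8 5 13 10 7 14 2 1 12 4) = [9, 12, 1, 3, 0, 13, 6, 14, 5, 15, 7, 11, 4, 10, 2, 8]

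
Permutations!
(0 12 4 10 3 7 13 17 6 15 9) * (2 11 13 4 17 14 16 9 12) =(0 2 11 13 14 16 9)(3 7 4 10)(6 15 12 17) =[2, 1, 11, 7, 10, 5, 15, 4, 8, 0, 3, 13, 17, 14, 16, 12, 9, 6]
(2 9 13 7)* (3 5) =(2 9 13 7)(3 5) =[0, 1, 9, 5, 4, 3, 6, 2, 8, 13, 10, 11, 12, 7]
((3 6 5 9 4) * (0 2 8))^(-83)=[2, 1, 8, 5, 6, 4, 9, 7, 0, 3]=(0 2 8)(3 5 4 6 9)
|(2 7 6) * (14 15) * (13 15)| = |(2 7 6)(13 15 14)| = 3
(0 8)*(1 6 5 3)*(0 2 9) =[8, 6, 9, 1, 4, 3, 5, 7, 2, 0] =(0 8 2 9)(1 6 5 3)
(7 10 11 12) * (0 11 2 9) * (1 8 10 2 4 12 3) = [11, 8, 9, 1, 12, 5, 6, 2, 10, 0, 4, 3, 7] = (0 11 3 1 8 10 4 12 7 2 9)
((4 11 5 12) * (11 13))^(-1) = [0, 1, 2, 3, 12, 11, 6, 7, 8, 9, 10, 13, 5, 4] = (4 12 5 11 13)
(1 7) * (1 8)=(1 7 8)=[0, 7, 2, 3, 4, 5, 6, 8, 1]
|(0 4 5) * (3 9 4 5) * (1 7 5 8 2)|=|(0 8 2 1 7 5)(3 9 4)|=6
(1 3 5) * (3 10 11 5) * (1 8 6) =(1 10 11 5 8 6) =[0, 10, 2, 3, 4, 8, 1, 7, 6, 9, 11, 5]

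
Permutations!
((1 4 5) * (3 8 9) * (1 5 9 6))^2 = (1 9 8)(3 6 4) = [0, 9, 2, 6, 3, 5, 4, 7, 1, 8]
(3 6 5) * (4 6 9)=(3 9 4 6 5)=[0, 1, 2, 9, 6, 3, 5, 7, 8, 4]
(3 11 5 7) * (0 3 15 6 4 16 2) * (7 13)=[3, 1, 0, 11, 16, 13, 4, 15, 8, 9, 10, 5, 12, 7, 14, 6, 2]=(0 3 11 5 13 7 15 6 4 16 2)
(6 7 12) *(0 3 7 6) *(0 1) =(0 3 7 12 1) =[3, 0, 2, 7, 4, 5, 6, 12, 8, 9, 10, 11, 1]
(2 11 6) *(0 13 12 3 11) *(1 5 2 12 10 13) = (0 1 5 2)(3 11 6 12)(10 13) = [1, 5, 0, 11, 4, 2, 12, 7, 8, 9, 13, 6, 3, 10]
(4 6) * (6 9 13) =(4 9 13 6) =[0, 1, 2, 3, 9, 5, 4, 7, 8, 13, 10, 11, 12, 6]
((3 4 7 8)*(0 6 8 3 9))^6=(0 8)(6 9)=[8, 1, 2, 3, 4, 5, 9, 7, 0, 6]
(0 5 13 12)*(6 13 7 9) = (0 5 7 9 6 13 12) = [5, 1, 2, 3, 4, 7, 13, 9, 8, 6, 10, 11, 0, 12]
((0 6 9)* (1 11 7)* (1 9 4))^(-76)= [6, 11, 2, 3, 1, 5, 4, 9, 8, 0, 10, 7]= (0 6 4 1 11 7 9)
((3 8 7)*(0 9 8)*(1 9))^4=(0 7 9)(1 3 8)=[7, 3, 2, 8, 4, 5, 6, 9, 1, 0]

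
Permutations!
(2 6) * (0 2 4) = (0 2 6 4) = [2, 1, 6, 3, 0, 5, 4]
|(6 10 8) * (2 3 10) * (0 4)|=10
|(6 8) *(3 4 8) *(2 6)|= |(2 6 3 4 8)|= 5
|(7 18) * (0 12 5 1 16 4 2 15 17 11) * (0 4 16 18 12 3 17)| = |(0 3 17 11 4 2 15)(1 18 7 12 5)| = 35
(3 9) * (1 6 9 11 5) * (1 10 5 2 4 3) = (1 6 9)(2 4 3 11)(5 10) = [0, 6, 4, 11, 3, 10, 9, 7, 8, 1, 5, 2]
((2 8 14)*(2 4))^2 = (2 14)(4 8) = [0, 1, 14, 3, 8, 5, 6, 7, 4, 9, 10, 11, 12, 13, 2]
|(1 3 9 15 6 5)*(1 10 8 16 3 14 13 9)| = |(1 14 13 9 15 6 5 10 8 16 3)| = 11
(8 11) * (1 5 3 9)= (1 5 3 9)(8 11)= [0, 5, 2, 9, 4, 3, 6, 7, 11, 1, 10, 8]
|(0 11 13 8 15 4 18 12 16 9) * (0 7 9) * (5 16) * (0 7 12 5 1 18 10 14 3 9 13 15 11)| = 15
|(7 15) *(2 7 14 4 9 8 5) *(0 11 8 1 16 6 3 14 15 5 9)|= 30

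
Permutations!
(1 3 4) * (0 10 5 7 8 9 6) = [10, 3, 2, 4, 1, 7, 0, 8, 9, 6, 5] = (0 10 5 7 8 9 6)(1 3 4)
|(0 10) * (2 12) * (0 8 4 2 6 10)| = |(2 12 6 10 8 4)| = 6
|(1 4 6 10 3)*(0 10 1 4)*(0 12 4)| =12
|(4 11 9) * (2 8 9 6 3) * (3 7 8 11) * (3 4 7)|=|(2 11 6 3)(7 8 9)|=12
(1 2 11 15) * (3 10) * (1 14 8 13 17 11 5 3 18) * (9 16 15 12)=(1 2 5 3 10 18)(8 13 17 11 12 9 16 15 14)=[0, 2, 5, 10, 4, 3, 6, 7, 13, 16, 18, 12, 9, 17, 8, 14, 15, 11, 1]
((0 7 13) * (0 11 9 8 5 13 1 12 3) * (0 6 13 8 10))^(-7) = (0 12 13 10 1 6 9 7 3 11)(5 8) = [12, 6, 2, 11, 4, 8, 9, 3, 5, 7, 1, 0, 13, 10]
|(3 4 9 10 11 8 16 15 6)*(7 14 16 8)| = 10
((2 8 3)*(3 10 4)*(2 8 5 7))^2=(2 7 5)(3 10)(4 8)=[0, 1, 7, 10, 8, 2, 6, 5, 4, 9, 3]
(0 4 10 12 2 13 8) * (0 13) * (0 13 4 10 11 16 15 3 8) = (0 10 12 2 13)(3 8 4 11 16 15) = [10, 1, 13, 8, 11, 5, 6, 7, 4, 9, 12, 16, 2, 0, 14, 3, 15]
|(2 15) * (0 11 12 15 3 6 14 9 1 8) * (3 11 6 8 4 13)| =|(0 6 14 9 1 4 13 3 8)(2 11 12 15)| =36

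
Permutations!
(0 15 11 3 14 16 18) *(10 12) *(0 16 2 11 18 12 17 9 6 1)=[15, 0, 11, 14, 4, 5, 1, 7, 8, 6, 17, 3, 10, 13, 2, 18, 12, 9, 16]=(0 15 18 16 12 10 17 9 6 1)(2 11 3 14)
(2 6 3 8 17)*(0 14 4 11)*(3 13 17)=(0 14 4 11)(2 6 13 17)(3 8)=[14, 1, 6, 8, 11, 5, 13, 7, 3, 9, 10, 0, 12, 17, 4, 15, 16, 2]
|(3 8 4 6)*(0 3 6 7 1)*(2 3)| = 7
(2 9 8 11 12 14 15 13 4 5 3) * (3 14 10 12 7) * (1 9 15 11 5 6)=[0, 9, 15, 2, 6, 14, 1, 3, 5, 8, 12, 7, 10, 4, 11, 13]=(1 9 8 5 14 11 7 3 2 15 13 4 6)(10 12)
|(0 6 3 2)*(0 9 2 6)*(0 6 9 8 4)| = |(0 6 3 9 2 8 4)| = 7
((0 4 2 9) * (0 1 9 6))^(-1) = [6, 9, 4, 3, 0, 5, 2, 7, 8, 1] = (0 6 2 4)(1 9)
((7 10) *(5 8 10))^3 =(5 7 10 8) =[0, 1, 2, 3, 4, 7, 6, 10, 5, 9, 8]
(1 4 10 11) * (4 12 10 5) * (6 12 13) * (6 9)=(1 13 9 6 12 10 11)(4 5)=[0, 13, 2, 3, 5, 4, 12, 7, 8, 6, 11, 1, 10, 9]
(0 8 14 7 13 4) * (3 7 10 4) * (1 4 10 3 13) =(0 8 14 3 7 1 4) =[8, 4, 2, 7, 0, 5, 6, 1, 14, 9, 10, 11, 12, 13, 3]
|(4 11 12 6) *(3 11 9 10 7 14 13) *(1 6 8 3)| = |(1 6 4 9 10 7 14 13)(3 11 12 8)| = 8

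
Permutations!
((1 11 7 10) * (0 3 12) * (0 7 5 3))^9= (1 5 12 10 11 3 7)= [0, 5, 2, 7, 4, 12, 6, 1, 8, 9, 11, 3, 10]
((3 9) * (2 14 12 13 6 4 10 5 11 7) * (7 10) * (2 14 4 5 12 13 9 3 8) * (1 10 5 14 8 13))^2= (1 12 13 14 10 9 6)(2 7)(4 8)= [0, 12, 7, 3, 8, 5, 1, 2, 4, 6, 9, 11, 13, 14, 10]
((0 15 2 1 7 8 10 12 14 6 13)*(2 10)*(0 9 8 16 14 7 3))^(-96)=(0 10 7 14 13 8 1)(2 3 15 12 16 6 9)=[10, 0, 3, 15, 4, 5, 9, 14, 1, 2, 7, 11, 16, 8, 13, 12, 6]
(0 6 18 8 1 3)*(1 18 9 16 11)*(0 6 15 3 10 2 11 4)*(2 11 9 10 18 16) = (0 15 3 6 10 11 1 18 8 16 4)(2 9) = [15, 18, 9, 6, 0, 5, 10, 7, 16, 2, 11, 1, 12, 13, 14, 3, 4, 17, 8]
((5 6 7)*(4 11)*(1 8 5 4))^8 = [0, 8, 2, 3, 11, 6, 7, 4, 5, 9, 10, 1] = (1 8 5 6 7 4 11)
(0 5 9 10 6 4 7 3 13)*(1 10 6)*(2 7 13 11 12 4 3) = (0 5 9 6 3 11 12 4 13)(1 10)(2 7) = [5, 10, 7, 11, 13, 9, 3, 2, 8, 6, 1, 12, 4, 0]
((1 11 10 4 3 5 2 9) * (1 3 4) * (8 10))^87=(1 10 8 11)(2 5 3 9)=[0, 10, 5, 9, 4, 3, 6, 7, 11, 2, 8, 1]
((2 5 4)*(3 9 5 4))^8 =(3 5 9) =[0, 1, 2, 5, 4, 9, 6, 7, 8, 3]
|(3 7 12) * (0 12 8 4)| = |(0 12 3 7 8 4)| = 6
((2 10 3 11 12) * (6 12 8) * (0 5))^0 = (12) = [0, 1, 2, 3, 4, 5, 6, 7, 8, 9, 10, 11, 12]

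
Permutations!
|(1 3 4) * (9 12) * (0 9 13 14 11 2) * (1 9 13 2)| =10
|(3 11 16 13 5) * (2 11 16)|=|(2 11)(3 16 13 5)|=4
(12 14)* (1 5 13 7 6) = (1 5 13 7 6)(12 14) = [0, 5, 2, 3, 4, 13, 1, 6, 8, 9, 10, 11, 14, 7, 12]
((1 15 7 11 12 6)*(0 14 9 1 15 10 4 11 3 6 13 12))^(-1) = (0 11 4 10 1 9 14)(3 7 15 6)(12 13) = [11, 9, 2, 7, 10, 5, 3, 15, 8, 14, 1, 4, 13, 12, 0, 6]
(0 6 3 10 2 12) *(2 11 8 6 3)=(0 3 10 11 8 6 2 12)=[3, 1, 12, 10, 4, 5, 2, 7, 6, 9, 11, 8, 0]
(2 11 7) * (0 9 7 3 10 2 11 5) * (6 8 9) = (0 6 8 9 7 11 3 10 2 5) = [6, 1, 5, 10, 4, 0, 8, 11, 9, 7, 2, 3]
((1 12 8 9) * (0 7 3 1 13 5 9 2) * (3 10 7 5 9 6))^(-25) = (0 2 8 12 1 3 6 5)(7 10)(9 13) = [2, 3, 8, 6, 4, 0, 5, 10, 12, 13, 7, 11, 1, 9]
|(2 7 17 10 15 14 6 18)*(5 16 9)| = 24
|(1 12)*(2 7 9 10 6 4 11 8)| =8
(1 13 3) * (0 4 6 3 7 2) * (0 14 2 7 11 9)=[4, 13, 14, 1, 6, 5, 3, 7, 8, 0, 10, 9, 12, 11, 2]=(0 4 6 3 1 13 11 9)(2 14)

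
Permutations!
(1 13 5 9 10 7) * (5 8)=(1 13 8 5 9 10 7)=[0, 13, 2, 3, 4, 9, 6, 1, 5, 10, 7, 11, 12, 8]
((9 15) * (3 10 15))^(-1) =[0, 1, 2, 9, 4, 5, 6, 7, 8, 15, 3, 11, 12, 13, 14, 10] =(3 9 15 10)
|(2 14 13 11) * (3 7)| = 4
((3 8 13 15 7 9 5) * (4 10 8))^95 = (3 15 4 7 10 9 8 5 13) = [0, 1, 2, 15, 7, 13, 6, 10, 5, 8, 9, 11, 12, 3, 14, 4]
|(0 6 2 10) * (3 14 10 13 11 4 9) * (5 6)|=11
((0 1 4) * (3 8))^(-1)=(0 4 1)(3 8)=[4, 0, 2, 8, 1, 5, 6, 7, 3]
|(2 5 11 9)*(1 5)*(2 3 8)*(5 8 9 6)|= 6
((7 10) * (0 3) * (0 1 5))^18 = (10)(0 1)(3 5) = [1, 0, 2, 5, 4, 3, 6, 7, 8, 9, 10]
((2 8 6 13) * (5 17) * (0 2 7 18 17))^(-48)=(0 18 6)(2 17 13)(5 7 8)=[18, 1, 17, 3, 4, 7, 0, 8, 5, 9, 10, 11, 12, 2, 14, 15, 16, 13, 6]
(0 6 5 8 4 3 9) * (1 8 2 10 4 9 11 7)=(0 6 5 2 10 4 3 11 7 1 8 9)=[6, 8, 10, 11, 3, 2, 5, 1, 9, 0, 4, 7]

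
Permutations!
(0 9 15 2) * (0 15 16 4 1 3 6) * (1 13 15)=(0 9 16 4 13 15 2 1 3 6)=[9, 3, 1, 6, 13, 5, 0, 7, 8, 16, 10, 11, 12, 15, 14, 2, 4]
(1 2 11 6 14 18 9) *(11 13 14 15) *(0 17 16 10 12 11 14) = (0 17 16 10 12 11 6 15 14 18 9 1 2 13) = [17, 2, 13, 3, 4, 5, 15, 7, 8, 1, 12, 6, 11, 0, 18, 14, 10, 16, 9]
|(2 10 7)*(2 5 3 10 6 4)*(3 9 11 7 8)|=|(2 6 4)(3 10 8)(5 9 11 7)|=12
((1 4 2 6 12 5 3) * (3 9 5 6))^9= (1 4 2 3)(5 9)(6 12)= [0, 4, 3, 1, 2, 9, 12, 7, 8, 5, 10, 11, 6]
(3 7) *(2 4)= [0, 1, 4, 7, 2, 5, 6, 3]= (2 4)(3 7)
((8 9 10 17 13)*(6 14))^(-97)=[0, 1, 2, 3, 4, 5, 14, 7, 17, 13, 8, 11, 12, 10, 6, 15, 16, 9]=(6 14)(8 17 9 13 10)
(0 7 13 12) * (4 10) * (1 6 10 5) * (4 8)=(0 7 13 12)(1 6 10 8 4 5)=[7, 6, 2, 3, 5, 1, 10, 13, 4, 9, 8, 11, 0, 12]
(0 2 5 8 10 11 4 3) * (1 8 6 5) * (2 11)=(0 11 4 3)(1 8 10 2)(5 6)=[11, 8, 1, 0, 3, 6, 5, 7, 10, 9, 2, 4]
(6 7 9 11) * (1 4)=(1 4)(6 7 9 11)=[0, 4, 2, 3, 1, 5, 7, 9, 8, 11, 10, 6]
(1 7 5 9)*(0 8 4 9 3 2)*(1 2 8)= [1, 7, 0, 8, 9, 3, 6, 5, 4, 2]= (0 1 7 5 3 8 4 9 2)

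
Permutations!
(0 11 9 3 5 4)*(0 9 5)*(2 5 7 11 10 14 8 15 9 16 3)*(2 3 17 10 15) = [15, 1, 5, 0, 16, 4, 6, 11, 2, 3, 14, 7, 12, 13, 8, 9, 17, 10] = (0 15 9 3)(2 5 4 16 17 10 14 8)(7 11)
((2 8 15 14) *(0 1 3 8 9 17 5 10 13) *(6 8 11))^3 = (0 11 15 9 10 1 6 14 17 13 3 8 2 5) = [11, 6, 5, 8, 4, 0, 14, 7, 2, 10, 1, 15, 12, 3, 17, 9, 16, 13]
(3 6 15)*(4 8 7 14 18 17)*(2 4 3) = (2 4 8 7 14 18 17 3 6 15) = [0, 1, 4, 6, 8, 5, 15, 14, 7, 9, 10, 11, 12, 13, 18, 2, 16, 3, 17]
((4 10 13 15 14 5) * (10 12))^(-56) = (15) = [0, 1, 2, 3, 4, 5, 6, 7, 8, 9, 10, 11, 12, 13, 14, 15]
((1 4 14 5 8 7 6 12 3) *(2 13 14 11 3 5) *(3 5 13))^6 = (1 6)(2 8)(3 7)(4 12)(5 14)(11 13) = [0, 6, 8, 7, 12, 14, 1, 3, 2, 9, 10, 13, 4, 11, 5]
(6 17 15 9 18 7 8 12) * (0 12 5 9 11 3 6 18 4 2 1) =[12, 0, 1, 6, 2, 9, 17, 8, 5, 4, 10, 3, 18, 13, 14, 11, 16, 15, 7] =(0 12 18 7 8 5 9 4 2 1)(3 6 17 15 11)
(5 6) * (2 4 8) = [0, 1, 4, 3, 8, 6, 5, 7, 2] = (2 4 8)(5 6)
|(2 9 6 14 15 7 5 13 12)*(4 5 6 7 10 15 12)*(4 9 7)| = |(2 7 6 14 12)(4 5 13 9)(10 15)| = 20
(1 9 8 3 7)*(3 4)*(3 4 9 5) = (1 5 3 7)(8 9) = [0, 5, 2, 7, 4, 3, 6, 1, 9, 8]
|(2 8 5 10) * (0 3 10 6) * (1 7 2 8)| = 6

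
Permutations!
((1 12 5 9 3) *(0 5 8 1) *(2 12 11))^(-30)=(12)(0 9)(3 5)=[9, 1, 2, 5, 4, 3, 6, 7, 8, 0, 10, 11, 12]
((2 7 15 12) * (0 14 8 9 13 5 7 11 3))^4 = (0 13 12)(2 14 5)(3 9 15)(7 11 8) = [13, 1, 14, 9, 4, 2, 6, 11, 7, 15, 10, 8, 0, 12, 5, 3]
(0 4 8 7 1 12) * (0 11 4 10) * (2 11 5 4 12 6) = (0 10)(1 6 2 11 12 5 4 8 7) = [10, 6, 11, 3, 8, 4, 2, 1, 7, 9, 0, 12, 5]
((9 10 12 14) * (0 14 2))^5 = (0 2 12 10 9 14) = [2, 1, 12, 3, 4, 5, 6, 7, 8, 14, 9, 11, 10, 13, 0]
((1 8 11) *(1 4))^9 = (1 8 11 4) = [0, 8, 2, 3, 1, 5, 6, 7, 11, 9, 10, 4]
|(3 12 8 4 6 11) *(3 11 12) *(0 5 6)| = |(0 5 6 12 8 4)| = 6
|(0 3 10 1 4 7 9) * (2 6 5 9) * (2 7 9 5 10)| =|(0 3 2 6 10 1 4 9)| =8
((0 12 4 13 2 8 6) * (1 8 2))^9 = (0 4 1 6 12 13 8) = [4, 6, 2, 3, 1, 5, 12, 7, 0, 9, 10, 11, 13, 8]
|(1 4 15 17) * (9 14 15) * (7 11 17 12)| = 9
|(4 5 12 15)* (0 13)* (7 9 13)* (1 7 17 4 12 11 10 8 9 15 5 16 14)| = |(0 17 4 16 14 1 7 15 12 5 11 10 8 9 13)| = 15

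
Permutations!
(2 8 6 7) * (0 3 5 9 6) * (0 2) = (0 3 5 9 6 7)(2 8) = [3, 1, 8, 5, 4, 9, 7, 0, 2, 6]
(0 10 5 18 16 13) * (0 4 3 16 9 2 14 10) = (2 14 10 5 18 9)(3 16 13 4) = [0, 1, 14, 16, 3, 18, 6, 7, 8, 2, 5, 11, 12, 4, 10, 15, 13, 17, 9]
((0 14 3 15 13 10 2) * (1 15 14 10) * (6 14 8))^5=(0 2 10)(1 13 15)(3 8 6 14)=[2, 13, 10, 8, 4, 5, 14, 7, 6, 9, 0, 11, 12, 15, 3, 1]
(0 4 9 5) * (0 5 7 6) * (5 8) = [4, 1, 2, 3, 9, 8, 0, 6, 5, 7] = (0 4 9 7 6)(5 8)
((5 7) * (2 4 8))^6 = (8) = [0, 1, 2, 3, 4, 5, 6, 7, 8]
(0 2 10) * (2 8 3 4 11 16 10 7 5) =(0 8 3 4 11 16 10)(2 7 5) =[8, 1, 7, 4, 11, 2, 6, 5, 3, 9, 0, 16, 12, 13, 14, 15, 10]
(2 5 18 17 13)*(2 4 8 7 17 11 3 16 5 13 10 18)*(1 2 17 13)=[0, 2, 1, 16, 8, 17, 6, 13, 7, 9, 18, 3, 12, 4, 14, 15, 5, 10, 11]=(1 2)(3 16 5 17 10 18 11)(4 8 7 13)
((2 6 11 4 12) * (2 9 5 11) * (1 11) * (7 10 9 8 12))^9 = [0, 4, 6, 3, 10, 11, 2, 9, 12, 1, 5, 7, 8] = (1 4 10 5 11 7 9)(2 6)(8 12)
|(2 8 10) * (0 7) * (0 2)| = |(0 7 2 8 10)| = 5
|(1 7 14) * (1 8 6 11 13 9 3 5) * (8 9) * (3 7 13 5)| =6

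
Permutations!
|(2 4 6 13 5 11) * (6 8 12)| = |(2 4 8 12 6 13 5 11)| = 8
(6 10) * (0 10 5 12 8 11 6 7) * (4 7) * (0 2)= (0 10 4 7 2)(5 12 8 11 6)= [10, 1, 0, 3, 7, 12, 5, 2, 11, 9, 4, 6, 8]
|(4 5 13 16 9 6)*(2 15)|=|(2 15)(4 5 13 16 9 6)|=6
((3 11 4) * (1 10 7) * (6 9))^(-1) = (1 7 10)(3 4 11)(6 9) = [0, 7, 2, 4, 11, 5, 9, 10, 8, 6, 1, 3]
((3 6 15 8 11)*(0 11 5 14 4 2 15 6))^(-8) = [11, 1, 14, 0, 5, 15, 6, 7, 2, 9, 10, 3, 12, 13, 8, 4] = (0 11 3)(2 14 8)(4 5 15)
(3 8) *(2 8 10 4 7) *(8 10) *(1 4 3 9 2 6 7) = [0, 4, 10, 8, 1, 5, 7, 6, 9, 2, 3] = (1 4)(2 10 3 8 9)(6 7)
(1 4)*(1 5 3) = (1 4 5 3) = [0, 4, 2, 1, 5, 3]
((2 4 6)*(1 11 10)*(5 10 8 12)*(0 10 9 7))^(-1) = [7, 10, 6, 3, 2, 12, 4, 9, 11, 5, 0, 1, 8] = (0 7 9 5 12 8 11 1 10)(2 6 4)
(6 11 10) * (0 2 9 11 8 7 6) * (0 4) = (0 2 9 11 10 4)(6 8 7) = [2, 1, 9, 3, 0, 5, 8, 6, 7, 11, 4, 10]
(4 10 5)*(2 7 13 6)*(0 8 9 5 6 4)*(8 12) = (0 12 8 9 5)(2 7 13 4 10 6) = [12, 1, 7, 3, 10, 0, 2, 13, 9, 5, 6, 11, 8, 4]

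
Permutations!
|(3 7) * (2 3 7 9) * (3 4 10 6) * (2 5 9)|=10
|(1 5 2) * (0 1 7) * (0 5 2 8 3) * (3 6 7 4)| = 20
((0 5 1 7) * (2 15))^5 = (0 5 1 7)(2 15) = [5, 7, 15, 3, 4, 1, 6, 0, 8, 9, 10, 11, 12, 13, 14, 2]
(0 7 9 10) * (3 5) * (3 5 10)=(0 7 9 3 10)=[7, 1, 2, 10, 4, 5, 6, 9, 8, 3, 0]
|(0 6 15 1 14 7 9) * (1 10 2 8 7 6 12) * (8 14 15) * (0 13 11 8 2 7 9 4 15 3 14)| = 28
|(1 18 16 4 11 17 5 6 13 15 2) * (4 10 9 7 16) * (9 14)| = |(1 18 4 11 17 5 6 13 15 2)(7 16 10 14 9)| = 10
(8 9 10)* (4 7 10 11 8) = (4 7 10)(8 9 11) = [0, 1, 2, 3, 7, 5, 6, 10, 9, 11, 4, 8]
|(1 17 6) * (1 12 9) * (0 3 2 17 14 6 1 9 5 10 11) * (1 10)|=|(0 3 2 17 10 11)(1 14 6 12 5)|=30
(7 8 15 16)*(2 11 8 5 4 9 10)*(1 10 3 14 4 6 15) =(1 10 2 11 8)(3 14 4 9)(5 6 15 16 7) =[0, 10, 11, 14, 9, 6, 15, 5, 1, 3, 2, 8, 12, 13, 4, 16, 7]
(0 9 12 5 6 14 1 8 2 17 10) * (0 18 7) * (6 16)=(0 9 12 5 16 6 14 1 8 2 17 10 18 7)=[9, 8, 17, 3, 4, 16, 14, 0, 2, 12, 18, 11, 5, 13, 1, 15, 6, 10, 7]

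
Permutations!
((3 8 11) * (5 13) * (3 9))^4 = (13) = [0, 1, 2, 3, 4, 5, 6, 7, 8, 9, 10, 11, 12, 13]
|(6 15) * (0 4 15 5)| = |(0 4 15 6 5)| = 5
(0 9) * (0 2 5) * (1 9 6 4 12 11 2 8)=[6, 9, 5, 3, 12, 0, 4, 7, 1, 8, 10, 2, 11]=(0 6 4 12 11 2 5)(1 9 8)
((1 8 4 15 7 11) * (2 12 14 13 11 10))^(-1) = [0, 11, 10, 3, 8, 5, 6, 15, 1, 9, 7, 13, 2, 14, 12, 4] = (1 11 13 14 12 2 10 7 15 4 8)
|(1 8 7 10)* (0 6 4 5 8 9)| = 9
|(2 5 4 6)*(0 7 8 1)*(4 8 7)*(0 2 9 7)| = |(0 4 6 9 7)(1 2 5 8)| = 20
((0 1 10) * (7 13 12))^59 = (0 10 1)(7 12 13) = [10, 0, 2, 3, 4, 5, 6, 12, 8, 9, 1, 11, 13, 7]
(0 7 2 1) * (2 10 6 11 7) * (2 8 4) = (0 8 4 2 1)(6 11 7 10) = [8, 0, 1, 3, 2, 5, 11, 10, 4, 9, 6, 7]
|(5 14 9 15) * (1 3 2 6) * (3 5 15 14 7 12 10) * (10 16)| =|(1 5 7 12 16 10 3 2 6)(9 14)| =18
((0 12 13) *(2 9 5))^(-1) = (0 13 12)(2 5 9) = [13, 1, 5, 3, 4, 9, 6, 7, 8, 2, 10, 11, 0, 12]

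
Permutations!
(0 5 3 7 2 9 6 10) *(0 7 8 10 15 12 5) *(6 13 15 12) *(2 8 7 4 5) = [0, 1, 9, 7, 5, 3, 12, 8, 10, 13, 4, 11, 2, 15, 14, 6] = (2 9 13 15 6 12)(3 7 8 10 4 5)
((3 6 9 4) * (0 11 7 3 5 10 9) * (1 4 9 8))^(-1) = (0 6 3 7 11)(1 8 10 5 4) = [6, 8, 2, 7, 1, 4, 3, 11, 10, 9, 5, 0]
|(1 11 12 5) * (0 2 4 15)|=4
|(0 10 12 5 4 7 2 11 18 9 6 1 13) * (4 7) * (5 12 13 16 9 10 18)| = 4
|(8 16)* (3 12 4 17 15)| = 10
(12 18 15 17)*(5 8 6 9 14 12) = (5 8 6 9 14 12 18 15 17) = [0, 1, 2, 3, 4, 8, 9, 7, 6, 14, 10, 11, 18, 13, 12, 17, 16, 5, 15]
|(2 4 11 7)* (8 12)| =|(2 4 11 7)(8 12)| =4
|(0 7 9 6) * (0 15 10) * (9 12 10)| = 12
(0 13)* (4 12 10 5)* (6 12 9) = (0 13)(4 9 6 12 10 5) = [13, 1, 2, 3, 9, 4, 12, 7, 8, 6, 5, 11, 10, 0]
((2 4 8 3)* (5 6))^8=(8)=[0, 1, 2, 3, 4, 5, 6, 7, 8]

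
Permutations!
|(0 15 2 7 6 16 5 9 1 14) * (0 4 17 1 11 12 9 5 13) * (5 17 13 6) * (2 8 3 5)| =|(0 15 8 3 5 17 1 14 4 13)(2 7)(6 16)(9 11 12)| =30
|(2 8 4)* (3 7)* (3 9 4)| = 6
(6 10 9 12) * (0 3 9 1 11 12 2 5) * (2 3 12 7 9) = (0 12 6 10 1 11 7 9 3 2 5) = [12, 11, 5, 2, 4, 0, 10, 9, 8, 3, 1, 7, 6]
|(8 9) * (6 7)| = |(6 7)(8 9)| = 2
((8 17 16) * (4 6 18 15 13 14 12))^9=(4 18 13 12 6 15 14)=[0, 1, 2, 3, 18, 5, 15, 7, 8, 9, 10, 11, 6, 12, 4, 14, 16, 17, 13]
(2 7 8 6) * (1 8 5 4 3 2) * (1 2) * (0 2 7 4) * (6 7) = (0 2 4 3 1 8 7 5) = [2, 8, 4, 1, 3, 0, 6, 5, 7]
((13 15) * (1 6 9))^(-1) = (1 9 6)(13 15) = [0, 9, 2, 3, 4, 5, 1, 7, 8, 6, 10, 11, 12, 15, 14, 13]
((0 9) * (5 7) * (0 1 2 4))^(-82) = (0 2 9 4 1) = [2, 0, 9, 3, 1, 5, 6, 7, 8, 4]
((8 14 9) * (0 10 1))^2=(0 1 10)(8 9 14)=[1, 10, 2, 3, 4, 5, 6, 7, 9, 14, 0, 11, 12, 13, 8]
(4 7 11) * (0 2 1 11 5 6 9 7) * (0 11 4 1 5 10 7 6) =(0 2 5)(1 4 11)(6 9)(7 10) =[2, 4, 5, 3, 11, 0, 9, 10, 8, 6, 7, 1]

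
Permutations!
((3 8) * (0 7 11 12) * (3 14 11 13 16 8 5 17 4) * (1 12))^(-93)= (0 11 16)(1 8 7)(3 4 17 5)(12 14 13)= [11, 8, 2, 4, 17, 3, 6, 1, 7, 9, 10, 16, 14, 12, 13, 15, 0, 5]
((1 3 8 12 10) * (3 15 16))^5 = (1 12 3 15 10 8 16) = [0, 12, 2, 15, 4, 5, 6, 7, 16, 9, 8, 11, 3, 13, 14, 10, 1]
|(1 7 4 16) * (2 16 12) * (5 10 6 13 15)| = |(1 7 4 12 2 16)(5 10 6 13 15)| = 30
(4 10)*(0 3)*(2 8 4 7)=(0 3)(2 8 4 10 7)=[3, 1, 8, 0, 10, 5, 6, 2, 4, 9, 7]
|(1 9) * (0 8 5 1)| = 5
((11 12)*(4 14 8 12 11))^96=(14)=[0, 1, 2, 3, 4, 5, 6, 7, 8, 9, 10, 11, 12, 13, 14]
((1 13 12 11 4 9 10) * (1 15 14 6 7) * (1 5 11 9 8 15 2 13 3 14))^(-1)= (1 15 8 4 11 5 7 6 14 3)(2 10 9 12 13)= [0, 15, 10, 1, 11, 7, 14, 6, 4, 12, 9, 5, 13, 2, 3, 8]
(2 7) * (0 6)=[6, 1, 7, 3, 4, 5, 0, 2]=(0 6)(2 7)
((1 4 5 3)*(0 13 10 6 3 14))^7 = (0 5 1 6 13 14 4 3 10) = [5, 6, 2, 10, 3, 1, 13, 7, 8, 9, 0, 11, 12, 14, 4]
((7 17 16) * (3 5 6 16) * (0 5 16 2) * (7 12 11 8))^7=(17)(0 2 6 5)=[2, 1, 6, 3, 4, 0, 5, 7, 8, 9, 10, 11, 12, 13, 14, 15, 16, 17]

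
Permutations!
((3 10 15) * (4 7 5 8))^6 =(15)(4 5)(7 8) =[0, 1, 2, 3, 5, 4, 6, 8, 7, 9, 10, 11, 12, 13, 14, 15]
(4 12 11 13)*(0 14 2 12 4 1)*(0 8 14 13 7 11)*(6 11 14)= (0 13 1 8 6 11 7 14 2 12)= [13, 8, 12, 3, 4, 5, 11, 14, 6, 9, 10, 7, 0, 1, 2]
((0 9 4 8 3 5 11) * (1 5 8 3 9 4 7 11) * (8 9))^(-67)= (0 11 7 9 3 4)(1 5)= [11, 5, 2, 4, 0, 1, 6, 9, 8, 3, 10, 7]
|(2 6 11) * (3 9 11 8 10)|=|(2 6 8 10 3 9 11)|=7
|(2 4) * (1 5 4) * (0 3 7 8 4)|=|(0 3 7 8 4 2 1 5)|=8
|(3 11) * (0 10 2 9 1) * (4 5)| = 10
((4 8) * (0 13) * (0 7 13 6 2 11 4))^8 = (13)(0 2 4)(6 11 8) = [2, 1, 4, 3, 0, 5, 11, 7, 6, 9, 10, 8, 12, 13]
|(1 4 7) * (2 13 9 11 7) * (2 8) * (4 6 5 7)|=|(1 6 5 7)(2 13 9 11 4 8)|=12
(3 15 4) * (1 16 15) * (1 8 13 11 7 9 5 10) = (1 16 15 4 3 8 13 11 7 9 5 10) = [0, 16, 2, 8, 3, 10, 6, 9, 13, 5, 1, 7, 12, 11, 14, 4, 15]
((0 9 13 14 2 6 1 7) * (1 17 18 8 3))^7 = (0 18 13 3 2 7 17 9 8 14 1 6) = [18, 6, 7, 2, 4, 5, 0, 17, 14, 8, 10, 11, 12, 3, 1, 15, 16, 9, 13]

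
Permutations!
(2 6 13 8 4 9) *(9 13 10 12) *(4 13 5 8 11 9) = [0, 1, 6, 3, 5, 8, 10, 7, 13, 2, 12, 9, 4, 11] = (2 6 10 12 4 5 8 13 11 9)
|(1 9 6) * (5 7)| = 6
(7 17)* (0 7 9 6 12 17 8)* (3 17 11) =[7, 1, 2, 17, 4, 5, 12, 8, 0, 6, 10, 3, 11, 13, 14, 15, 16, 9] =(0 7 8)(3 17 9 6 12 11)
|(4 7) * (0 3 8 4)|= |(0 3 8 4 7)|= 5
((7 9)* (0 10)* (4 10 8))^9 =(0 8 4 10)(7 9) =[8, 1, 2, 3, 10, 5, 6, 9, 4, 7, 0]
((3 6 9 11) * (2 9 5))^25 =(2 9 11 3 6 5) =[0, 1, 9, 6, 4, 2, 5, 7, 8, 11, 10, 3]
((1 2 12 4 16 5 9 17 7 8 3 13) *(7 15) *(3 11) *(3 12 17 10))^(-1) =(1 13 3 10 9 5 16 4 12 11 8 7 15 17 2) =[0, 13, 1, 10, 12, 16, 6, 15, 7, 5, 9, 8, 11, 3, 14, 17, 4, 2]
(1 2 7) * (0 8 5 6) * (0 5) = (0 8)(1 2 7)(5 6) = [8, 2, 7, 3, 4, 6, 5, 1, 0]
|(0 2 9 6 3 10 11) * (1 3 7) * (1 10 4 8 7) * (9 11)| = |(0 2 11)(1 3 4 8 7 10 9 6)| = 24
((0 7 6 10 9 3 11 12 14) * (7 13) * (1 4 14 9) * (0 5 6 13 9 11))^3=(1 5)(4 6)(7 13)(10 14)(11 12)=[0, 5, 2, 3, 6, 1, 4, 13, 8, 9, 14, 12, 11, 7, 10]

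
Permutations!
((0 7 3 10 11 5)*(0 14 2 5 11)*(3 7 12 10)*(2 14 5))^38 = [10, 1, 2, 3, 4, 5, 6, 7, 8, 9, 12, 11, 0, 13, 14] = (14)(0 10 12)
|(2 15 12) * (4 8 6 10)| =|(2 15 12)(4 8 6 10)| =12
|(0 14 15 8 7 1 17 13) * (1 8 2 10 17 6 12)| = 42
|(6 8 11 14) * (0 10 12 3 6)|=|(0 10 12 3 6 8 11 14)|=8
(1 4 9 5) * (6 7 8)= (1 4 9 5)(6 7 8)= [0, 4, 2, 3, 9, 1, 7, 8, 6, 5]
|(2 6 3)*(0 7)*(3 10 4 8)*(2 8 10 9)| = |(0 7)(2 6 9)(3 8)(4 10)| = 6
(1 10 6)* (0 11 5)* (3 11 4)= (0 4 3 11 5)(1 10 6)= [4, 10, 2, 11, 3, 0, 1, 7, 8, 9, 6, 5]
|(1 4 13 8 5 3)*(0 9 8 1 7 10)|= |(0 9 8 5 3 7 10)(1 4 13)|= 21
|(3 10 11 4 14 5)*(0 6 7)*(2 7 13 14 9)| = 12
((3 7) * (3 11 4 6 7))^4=[0, 1, 2, 3, 4, 5, 6, 7, 8, 9, 10, 11]=(11)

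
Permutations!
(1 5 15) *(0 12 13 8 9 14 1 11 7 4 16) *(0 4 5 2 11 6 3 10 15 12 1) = (0 1 2 11 7 5 12 13 8 9 14)(3 10 15 6)(4 16) = [1, 2, 11, 10, 16, 12, 3, 5, 9, 14, 15, 7, 13, 8, 0, 6, 4]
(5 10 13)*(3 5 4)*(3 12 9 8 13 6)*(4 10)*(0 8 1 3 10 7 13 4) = (0 8 4 12 9 1 3 5)(6 10)(7 13) = [8, 3, 2, 5, 12, 0, 10, 13, 4, 1, 6, 11, 9, 7]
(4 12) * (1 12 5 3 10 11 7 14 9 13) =(1 12 4 5 3 10 11 7 14 9 13) =[0, 12, 2, 10, 5, 3, 6, 14, 8, 13, 11, 7, 4, 1, 9]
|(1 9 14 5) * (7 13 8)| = |(1 9 14 5)(7 13 8)| = 12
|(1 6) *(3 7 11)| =|(1 6)(3 7 11)| =6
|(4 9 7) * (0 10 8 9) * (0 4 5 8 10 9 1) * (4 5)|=|(10)(0 9 7 4 5 8 1)|=7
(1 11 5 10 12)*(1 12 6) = (12)(1 11 5 10 6) = [0, 11, 2, 3, 4, 10, 1, 7, 8, 9, 6, 5, 12]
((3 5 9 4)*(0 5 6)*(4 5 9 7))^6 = (0 6 3 4 7 5 9) = [6, 1, 2, 4, 7, 9, 3, 5, 8, 0]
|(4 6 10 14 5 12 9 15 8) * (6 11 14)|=|(4 11 14 5 12 9 15 8)(6 10)|=8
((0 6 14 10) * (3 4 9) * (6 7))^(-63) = (0 6 10 7 14) = [6, 1, 2, 3, 4, 5, 10, 14, 8, 9, 7, 11, 12, 13, 0]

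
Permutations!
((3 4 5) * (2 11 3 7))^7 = [0, 1, 11, 4, 5, 7, 6, 2, 8, 9, 10, 3] = (2 11 3 4 5 7)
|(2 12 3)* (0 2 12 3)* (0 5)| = 5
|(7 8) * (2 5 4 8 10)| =6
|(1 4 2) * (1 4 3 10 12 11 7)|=|(1 3 10 12 11 7)(2 4)|=6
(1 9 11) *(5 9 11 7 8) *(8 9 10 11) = (1 8 5 10 11)(7 9) = [0, 8, 2, 3, 4, 10, 6, 9, 5, 7, 11, 1]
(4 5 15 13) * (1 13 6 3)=(1 13 4 5 15 6 3)=[0, 13, 2, 1, 5, 15, 3, 7, 8, 9, 10, 11, 12, 4, 14, 6]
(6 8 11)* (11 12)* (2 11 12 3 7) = (12)(2 11 6 8 3 7) = [0, 1, 11, 7, 4, 5, 8, 2, 3, 9, 10, 6, 12]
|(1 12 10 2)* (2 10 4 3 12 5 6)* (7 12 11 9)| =|(1 5 6 2)(3 11 9 7 12 4)| =12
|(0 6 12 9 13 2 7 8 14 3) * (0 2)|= 5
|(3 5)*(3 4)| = 3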